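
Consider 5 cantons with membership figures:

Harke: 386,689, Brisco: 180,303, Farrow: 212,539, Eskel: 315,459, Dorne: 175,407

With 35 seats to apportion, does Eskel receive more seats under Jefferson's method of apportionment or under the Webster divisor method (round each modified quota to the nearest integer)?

Webster

Jefferson: Harke 11, Brisco 5, Farrow 6, Eskel 8, Dorne 5.
Webster: Harke 10, Brisco 5, Farrow 6, Eskel 9, Dorne 5.
Eskel gets 8 under Jefferson and 9 under Webster.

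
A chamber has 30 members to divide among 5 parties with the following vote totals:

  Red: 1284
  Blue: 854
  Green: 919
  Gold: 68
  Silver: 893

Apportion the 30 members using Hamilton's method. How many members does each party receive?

Red 10, Blue 6, Green 7, Gold 0, Silver 7

The standard divisor is 4018/30 ≈ 133.933.
Standard quotas: Red 9.587, Blue 6.376, Green 6.862, Gold 0.508, Silver 6.667.
Lower quotas: Red 9, Blue 6, Green 6, Gold 0, Silver 6 (sum 27, leaving 3 seats).
Remainders in descending order: Green 0.862, Silver 0.667, Red 0.587, Gold 0.508, Blue 0.376.
Largest remainders: Green, Silver, Red receive the extra seats.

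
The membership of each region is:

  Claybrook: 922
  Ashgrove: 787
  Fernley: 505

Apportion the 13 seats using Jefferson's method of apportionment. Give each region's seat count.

Standard divisor 2214/13 ≈ 170.308; standard quotas: Claybrook 5.414, Ashgrove 4.621, Fernley 2.965.
Rounding down gives 5, 4, 2 = 11 seats, so the divisor must be adjusted.
With modified divisor 156: modified quotas Claybrook 5.910, Ashgrove 5.045, Fernley 3.237.
Rounding down: Claybrook 5, Ashgrove 5, Fernley 3 (total 13).

Claybrook 5, Ashgrove 5, Fernley 3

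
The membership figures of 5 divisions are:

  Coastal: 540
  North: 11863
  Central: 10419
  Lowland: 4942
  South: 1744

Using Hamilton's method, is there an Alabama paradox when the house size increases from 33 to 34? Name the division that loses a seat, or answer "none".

At 33 seats: Coastal 1, North 13, Central 12, Lowland 5, South 2.
At 34 seats: Coastal 0, North 14, Central 12, Lowland 6, South 2.
Coastal drops from 1 to 0.

Coastal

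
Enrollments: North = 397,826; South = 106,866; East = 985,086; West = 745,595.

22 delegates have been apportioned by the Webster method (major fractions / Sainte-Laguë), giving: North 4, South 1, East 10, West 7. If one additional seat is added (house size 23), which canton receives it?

Priority for the next seat is population ÷ (current seats + 0.5).
Priorities: North 88405.778, South 71244.000, East 93817.714, West 99412.667.
Highest priority: West.

West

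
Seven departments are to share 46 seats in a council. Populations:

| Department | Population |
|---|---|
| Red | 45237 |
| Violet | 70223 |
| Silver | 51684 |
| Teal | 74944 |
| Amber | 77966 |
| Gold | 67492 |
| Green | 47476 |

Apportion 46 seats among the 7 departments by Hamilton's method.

Standard divisor: 435022 ÷ 46 = 9457.
Standard quotas: Red 4.7834, Violet 7.4255, Silver 5.4652, Teal 7.9247, Amber 8.2443, Gold 7.1367, Green 5.0202.
Lower quotas: Red 4, Violet 7, Silver 5, Teal 7, Amber 8, Gold 7, Green 5 (sum 43, leaving 3 seats).
Remainders in descending order: Teal 0.9247, Red 0.7834, Silver 0.4652, Violet 0.4255, Amber 0.2443, Gold 0.1367, Green 0.0202.
Largest remainders: Teal, Red, Silver receive the extra seats.

Red=5, Violet=7, Silver=6, Teal=8, Amber=8, Gold=7, Green=5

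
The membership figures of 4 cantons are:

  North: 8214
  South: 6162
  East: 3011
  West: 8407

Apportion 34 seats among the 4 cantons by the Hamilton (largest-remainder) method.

North=11, South=8, East=4, West=11

Standard divisor: 25794 ÷ 34 ≈ 758.647.
Standard quotas: North 10.8272, South 8.1224, East 3.9689, West 11.0816.
Lower quotas: North 10, South 8, East 3, West 11 (sum 32, leaving 2 seats).
Remainders in descending order: East 0.9689, North 0.8272, South 0.1224, West 0.0816.
Largest remainders: East, North receive the extra seats.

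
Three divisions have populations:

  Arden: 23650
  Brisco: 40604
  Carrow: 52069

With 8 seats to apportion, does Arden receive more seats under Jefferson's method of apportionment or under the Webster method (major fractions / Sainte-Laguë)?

Webster

Jefferson: Arden 1, Brisco 3, Carrow 4.
Webster: Arden 2, Brisco 3, Carrow 3.
Arden gets 1 under Jefferson and 2 under Webster.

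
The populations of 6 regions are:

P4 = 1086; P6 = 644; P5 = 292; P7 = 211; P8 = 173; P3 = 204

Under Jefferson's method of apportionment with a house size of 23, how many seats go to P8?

Standard divisor 2610/23 ≈ 113.478; standard quotas: P4 9.570, P6 5.675, P5 2.573, P7 1.859, P8 1.525, P3 1.798.
Rounding down gives 9, 5, 2, 1, 1, 1 = 19 seats, so the divisor must be adjusted.
With modified divisor 100: modified quotas P4 10.860, P6 6.440, P5 2.920, P7 2.110, P8 1.730, P3 2.040.
Rounding down: P4 10, P6 6, P5 2, P7 2, P8 1, P3 2 (total 23).
P8 receives 1.

1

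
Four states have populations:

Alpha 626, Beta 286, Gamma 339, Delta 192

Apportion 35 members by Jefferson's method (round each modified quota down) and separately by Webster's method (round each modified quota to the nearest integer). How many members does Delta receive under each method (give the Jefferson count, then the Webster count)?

4 and 5

Jefferson: Alpha 16, Beta 7, Gamma 8, Delta 4.
Webster: Alpha 15, Beta 7, Gamma 8, Delta 5.
Delta gets 4 under Jefferson and 5 under Webster.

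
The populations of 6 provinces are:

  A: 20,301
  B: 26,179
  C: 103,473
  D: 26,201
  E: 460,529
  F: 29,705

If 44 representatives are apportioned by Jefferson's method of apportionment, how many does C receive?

7

Standard divisor 666388/44 ≈ 15145.182; standard quotas: A 1.340, B 1.729, C 6.832, D 1.730, E 30.408, F 1.961.
Rounding down gives 1, 1, 6, 1, 30, 1 = 40 seats, so the divisor must be adjusted.
With modified divisor 14200: modified quotas A 1.430, B 1.844, C 7.287, D 1.845, E 32.432, F 2.092.
Rounding down: A 1, B 1, C 7, D 1, E 32, F 2 (total 44).
C receives 7.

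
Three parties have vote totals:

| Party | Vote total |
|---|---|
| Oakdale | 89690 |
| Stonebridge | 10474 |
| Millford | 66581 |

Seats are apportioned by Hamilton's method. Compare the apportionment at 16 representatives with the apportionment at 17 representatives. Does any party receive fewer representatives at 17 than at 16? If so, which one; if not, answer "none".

At 16 seats: Oakdale 9, Stonebridge 1, Millford 6.
At 17 seats: Oakdale 9, Stonebridge 1, Millford 7.
No party's allocation decreased.

none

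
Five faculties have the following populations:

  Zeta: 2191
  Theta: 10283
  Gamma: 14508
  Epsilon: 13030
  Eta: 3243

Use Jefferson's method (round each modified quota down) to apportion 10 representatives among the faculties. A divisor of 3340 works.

Zeta 0, Theta 3, Gamma 4, Epsilon 3, Eta 0

With modified divisor 3340: modified quotas Zeta 0.656, Theta 3.079, Gamma 4.344, Epsilon 3.901, Eta 0.971.
Rounding down: Zeta 0, Theta 3, Gamma 4, Epsilon 3, Eta 0 (total 10).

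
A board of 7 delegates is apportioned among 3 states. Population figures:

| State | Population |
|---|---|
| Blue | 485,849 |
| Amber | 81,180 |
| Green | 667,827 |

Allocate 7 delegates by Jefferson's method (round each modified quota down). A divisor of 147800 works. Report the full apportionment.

Blue 3; Amber 0; Green 4

With modified divisor 147800: modified quotas Blue 3.287, Amber 0.549, Green 4.518.
Rounding down: Blue 3, Amber 0, Green 4 (total 7).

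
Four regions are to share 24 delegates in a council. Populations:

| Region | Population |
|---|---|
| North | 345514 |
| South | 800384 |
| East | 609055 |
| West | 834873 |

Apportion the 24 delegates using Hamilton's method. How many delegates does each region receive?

The standard divisor is 2589826/24 ≈ 107909.417.
Standard quotas: North 3.2019, South 7.4172, East 5.6441, West 7.7368.
Lower quotas: North 3, South 7, East 5, West 7 (sum 22, leaving 2 seats).
Remainders in descending order: West 0.7368, East 0.6441, South 0.4172, North 0.2019.
The surplus seats go to West, East.

North 3, South 7, East 6, West 8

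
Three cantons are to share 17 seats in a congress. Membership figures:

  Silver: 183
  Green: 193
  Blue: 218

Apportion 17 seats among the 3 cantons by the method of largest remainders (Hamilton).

Silver 5, Green 6, Blue 6

The standard divisor is 594/17 ≈ 34.941.
Standard quotas: Silver 5.237, Green 5.524, Blue 6.239.
Lower quotas: Silver 5, Green 5, Blue 6 (sum 16, leaving 1 seat).
Remainders in descending order: Green 0.524, Blue 0.239, Silver 0.237.
Largest remainder: Green receives the extra seat.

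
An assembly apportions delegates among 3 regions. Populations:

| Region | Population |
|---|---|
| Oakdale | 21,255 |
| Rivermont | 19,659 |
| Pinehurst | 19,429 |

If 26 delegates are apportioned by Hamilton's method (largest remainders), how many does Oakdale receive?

Standard divisor: 60343 ÷ 26 ≈ 2320.885.
Standard quotas: Oakdale 9.1581, Rivermont 8.4705, Pinehurst 8.3714.
Lower quotas: Oakdale 9, Rivermont 8, Pinehurst 8 (sum 25, leaving 1 seat).
Remainders in descending order: Rivermont 0.4705, Pinehurst 0.3714, Oakdale 0.1581.
Largest remainder: Rivermont receives the extra seat.
Oakdale receives 9.

9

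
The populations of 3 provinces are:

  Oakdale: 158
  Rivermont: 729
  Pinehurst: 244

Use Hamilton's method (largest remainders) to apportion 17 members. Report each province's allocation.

The standard divisor is 1131/17 ≈ 66.529.
Standard quotas: Oakdale 2.375, Rivermont 10.958, Pinehurst 3.668.
Lower quotas: Oakdale 2, Rivermont 10, Pinehurst 3 (sum 15, leaving 2 seats).
Remainders in descending order: Rivermont 0.958, Pinehurst 0.668, Oakdale 0.375.
Largest remainders: Rivermont, Pinehurst receive the extra seats.

Oakdale 2; Rivermont 11; Pinehurst 4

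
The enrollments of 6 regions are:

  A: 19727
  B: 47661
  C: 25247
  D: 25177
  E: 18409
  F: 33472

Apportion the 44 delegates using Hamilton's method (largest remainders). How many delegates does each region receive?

The standard divisor is 169693/44 ≈ 3856.659.
Standard quotas: A 5.1150, B 12.3581, C 6.5463, D 6.5282, E 4.7733, F 8.6790.
Lower quotas: A 5, B 12, C 6, D 6, E 4, F 8 (sum 41, leaving 3 seats).
Remainders in descending order: E 0.7733, F 0.6790, C 0.5463, D 0.5282, B 0.3581, A 0.1150.
Largest remainders: E, F, C receive the extra seats.

A: 5, B: 12, C: 7, D: 6, E: 5, F: 9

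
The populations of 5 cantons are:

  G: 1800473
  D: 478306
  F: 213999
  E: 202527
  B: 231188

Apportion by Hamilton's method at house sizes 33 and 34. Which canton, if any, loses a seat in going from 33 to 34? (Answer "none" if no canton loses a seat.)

At 33 seats: G 20, D 5, F 3, E 2, B 3.
At 34 seats: G 21, D 6, F 2, E 2, B 3.
F drops from 3 to 2.

F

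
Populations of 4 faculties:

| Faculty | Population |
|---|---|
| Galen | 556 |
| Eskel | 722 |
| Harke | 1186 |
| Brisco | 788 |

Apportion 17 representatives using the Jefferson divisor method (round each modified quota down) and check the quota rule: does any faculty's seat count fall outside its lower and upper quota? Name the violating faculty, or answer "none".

Standard quotas: Galen 2.907, Eskel 3.774, Harke 6.200, Brisco 4.119.
Jefferson allocation: Galen 3, Eskel 4, Harke 6, Brisco 4.
Every allocation lies between the lower and upper quota.

none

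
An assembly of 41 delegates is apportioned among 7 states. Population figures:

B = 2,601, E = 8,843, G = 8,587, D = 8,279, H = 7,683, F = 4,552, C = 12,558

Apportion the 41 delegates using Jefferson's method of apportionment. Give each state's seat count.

B=2; E=7; G=7; D=6; H=6; F=3; C=10

Standard divisor 53103/41 ≈ 1295.195; standard quotas: B 2.008, E 6.828, G 6.630, D 6.392, H 5.932, F 3.515, C 9.696.
Rounding down gives 2, 6, 6, 6, 5, 3, 9 = 37 seats, so the divisor must be adjusted.
With modified divisor 1200: modified quotas B 2.167, E 7.369, G 7.156, D 6.899, H 6.402, F 3.793, C 10.465.
Rounding down: B 2, E 7, G 7, D 6, H 6, F 3, C 10 (total 41).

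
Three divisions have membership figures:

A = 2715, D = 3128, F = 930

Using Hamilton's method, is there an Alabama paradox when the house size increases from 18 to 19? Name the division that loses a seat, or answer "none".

F

At 18 seats: A 7, D 8, F 3.
At 19 seats: A 8, D 9, F 2.
F drops from 3 to 2.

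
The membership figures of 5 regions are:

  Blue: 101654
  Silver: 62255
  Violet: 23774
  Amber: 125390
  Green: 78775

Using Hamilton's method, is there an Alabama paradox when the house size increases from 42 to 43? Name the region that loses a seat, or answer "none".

Violet

At 42 seats: Blue 11, Silver 7, Violet 3, Amber 13, Green 8.
At 43 seats: Blue 11, Silver 7, Violet 2, Amber 14, Green 9.
Violet drops from 3 to 2.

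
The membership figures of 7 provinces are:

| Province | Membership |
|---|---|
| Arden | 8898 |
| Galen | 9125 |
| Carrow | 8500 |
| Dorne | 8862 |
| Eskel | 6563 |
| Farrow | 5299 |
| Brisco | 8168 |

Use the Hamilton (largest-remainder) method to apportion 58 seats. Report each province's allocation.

Arden 9; Galen 10; Carrow 9; Dorne 9; Eskel 7; Farrow 5; Brisco 9

The standard divisor is 55415/58 ≈ 955.431.
Standard quotas: Arden 9.3131, Galen 9.5507, Carrow 8.8965, Dorne 9.2754, Eskel 6.8692, Farrow 5.5462, Brisco 8.5490.
Lower quotas: Arden 9, Galen 9, Carrow 8, Dorne 9, Eskel 6, Farrow 5, Brisco 8 (sum 54, leaving 4 seats).
Remainders in descending order: Carrow 0.8965, Eskel 0.8692, Galen 0.5507, Brisco 0.5490, Farrow 0.5462, Arden 0.3131, Dorne 0.2754.
The surplus seats go to Carrow, Eskel, Galen, Brisco.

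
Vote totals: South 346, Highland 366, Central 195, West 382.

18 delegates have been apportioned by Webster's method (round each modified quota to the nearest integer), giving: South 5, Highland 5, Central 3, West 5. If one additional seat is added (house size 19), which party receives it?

Priority for the next seat is population ÷ (current seats + 0.5).
Priorities: South 62.909, Highland 66.545, Central 55.714, West 69.455.
Highest priority: West.

West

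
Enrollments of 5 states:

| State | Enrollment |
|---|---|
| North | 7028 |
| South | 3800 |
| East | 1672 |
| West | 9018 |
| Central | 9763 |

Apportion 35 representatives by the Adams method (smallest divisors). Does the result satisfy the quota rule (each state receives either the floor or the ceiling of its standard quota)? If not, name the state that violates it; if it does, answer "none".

none

Standard quotas: North 7.864, South 4.252, East 1.871, West 10.090, Central 10.924.
Adams allocation: North 8, South 4, East 2, West 10, Central 11.
Every allocation lies between the lower and upper quota.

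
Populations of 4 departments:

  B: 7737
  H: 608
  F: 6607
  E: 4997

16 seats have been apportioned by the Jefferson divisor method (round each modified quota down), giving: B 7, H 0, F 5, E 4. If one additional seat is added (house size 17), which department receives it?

Priority for the next seat is population ÷ (current seats + 1).
Priorities: B 967.125, H 608.000, F 1101.167, E 999.400.
Highest priority: F.

F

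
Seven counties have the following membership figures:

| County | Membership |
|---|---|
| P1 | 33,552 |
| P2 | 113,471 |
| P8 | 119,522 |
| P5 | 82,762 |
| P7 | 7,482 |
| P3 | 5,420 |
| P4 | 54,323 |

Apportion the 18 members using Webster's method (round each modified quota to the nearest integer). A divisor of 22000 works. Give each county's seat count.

With modified divisor 22000: modified quotas P1 1.525, P2 5.158, P8 5.433, P5 3.762, P7 0.340, P3 0.246, P4 2.469.
Rounding to the nearest integer: P1 2, P2 5, P8 5, P5 4, P7 0, P3 0, P4 2 (total 18).

P1: 2, P2: 5, P8: 5, P5: 4, P7: 0, P3: 0, P4: 2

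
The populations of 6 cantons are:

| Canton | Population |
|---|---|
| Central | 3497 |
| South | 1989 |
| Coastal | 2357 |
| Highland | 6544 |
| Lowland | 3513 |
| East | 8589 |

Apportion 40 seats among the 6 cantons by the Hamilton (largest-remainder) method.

The standard divisor is 26489/40 ≈ 662.225.
Standard quotas: Central 5.2807, South 3.0035, Coastal 3.5592, Highland 9.8818, Lowland 5.3048, East 12.9699.
Lower quotas: Central 5, South 3, Coastal 3, Highland 9, Lowland 5, East 12 (sum 37, leaving 3 seats).
Remainders in descending order: East 0.9699, Highland 0.8818, Coastal 0.5592, Lowland 0.3048, Central 0.2807, South 0.0035.
Largest remainders: East, Highland, Coastal receive the extra seats.

Central=5, South=3, Coastal=4, Highland=10, Lowland=5, East=13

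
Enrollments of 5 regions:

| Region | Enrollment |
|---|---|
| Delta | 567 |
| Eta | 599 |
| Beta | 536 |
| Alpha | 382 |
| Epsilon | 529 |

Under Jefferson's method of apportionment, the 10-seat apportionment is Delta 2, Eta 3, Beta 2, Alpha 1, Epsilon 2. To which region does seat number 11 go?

Priority for the next seat is population ÷ (current seats + 1).
Priorities: Delta 189.000, Eta 149.750, Beta 178.667, Alpha 191.000, Epsilon 176.333.
Highest priority: Alpha.

Alpha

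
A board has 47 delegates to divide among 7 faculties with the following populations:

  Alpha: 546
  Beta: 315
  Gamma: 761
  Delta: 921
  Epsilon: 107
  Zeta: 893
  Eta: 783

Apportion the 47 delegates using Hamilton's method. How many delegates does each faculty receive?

Total 4326; standard divisor 4326/47 ≈ 92.043.
Standard quotas: Alpha 5.932, Beta 3.422, Gamma 8.268, Delta 10.006, Epsilon 1.163, Zeta 9.702, Eta 8.507.
Lower quotas: Alpha 5, Beta 3, Gamma 8, Delta 10, Epsilon 1, Zeta 9, Eta 8 (sum 44, leaving 3 seats).
Remainders in descending order: Alpha 0.932, Zeta 0.702, Eta 0.507, Beta 0.422, Gamma 0.268, Epsilon 0.163, Delta 0.006.
The surplus seats go to Alpha, Zeta, Eta.

Alpha: 6; Beta: 3; Gamma: 8; Delta: 10; Epsilon: 1; Zeta: 10; Eta: 9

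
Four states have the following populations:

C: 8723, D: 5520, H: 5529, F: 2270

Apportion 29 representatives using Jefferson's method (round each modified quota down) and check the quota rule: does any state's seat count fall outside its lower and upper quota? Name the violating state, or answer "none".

Standard quotas: C 11.477, D 7.262, H 7.274, F 2.987.
Jefferson allocation: C 12, D 7, H 7, F 3.
Every allocation lies between the lower and upper quota.

none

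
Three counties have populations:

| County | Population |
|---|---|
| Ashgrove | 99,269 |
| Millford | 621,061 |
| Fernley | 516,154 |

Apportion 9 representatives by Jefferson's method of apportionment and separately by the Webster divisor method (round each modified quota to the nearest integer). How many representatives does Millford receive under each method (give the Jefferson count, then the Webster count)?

5 and 4

Jefferson: Ashgrove 0, Millford 5, Fernley 4.
Webster: Ashgrove 1, Millford 4, Fernley 4.
Millford gets 5 under Jefferson and 4 under Webster.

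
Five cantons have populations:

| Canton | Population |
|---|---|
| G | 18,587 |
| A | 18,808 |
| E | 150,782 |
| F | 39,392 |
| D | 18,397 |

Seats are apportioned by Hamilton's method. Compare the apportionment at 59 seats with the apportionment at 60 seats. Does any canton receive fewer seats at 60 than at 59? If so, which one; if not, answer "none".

G

At 59 seats: G 5, A 5, E 36, F 9, D 4.
At 60 seats: G 4, A 5, E 37, F 10, D 4.
G drops from 5 to 4.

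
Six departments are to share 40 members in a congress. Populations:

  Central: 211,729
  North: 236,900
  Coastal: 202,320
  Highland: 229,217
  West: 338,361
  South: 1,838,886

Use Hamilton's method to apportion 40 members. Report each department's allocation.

Standard divisor: 3057413 ÷ 40 ≈ 76435.325.
Standard quotas: Central 2.7700, North 3.0994, Coastal 2.6469, Highland 2.9988, West 4.4268, South 24.0581.
Lower quotas: Central 2, North 3, Coastal 2, Highland 2, West 4, South 24 (sum 37, leaving 3 seats).
Remainders in descending order: Highland 0.9988, Central 0.7700, Coastal 0.6469, West 0.4268, North 0.0994, South 0.0581.
Largest remainders: Highland, Central, Coastal receive the extra seats.

Central=3; North=3; Coastal=3; Highland=3; West=4; South=24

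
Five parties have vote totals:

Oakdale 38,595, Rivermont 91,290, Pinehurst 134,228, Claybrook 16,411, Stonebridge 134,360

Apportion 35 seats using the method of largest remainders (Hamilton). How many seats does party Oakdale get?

Standard divisor: 414884 ÷ 35 ≈ 11853.829.
Standard quotas: Oakdale 3.2559, Rivermont 7.7013, Pinehurst 11.3236, Claybrook 1.3844, Stonebridge 11.3347.
Lower quotas: Oakdale 3, Rivermont 7, Pinehurst 11, Claybrook 1, Stonebridge 11 (sum 33, leaving 2 seats).
Remainders in descending order: Rivermont 0.7013, Claybrook 0.3844, Stonebridge 0.3347, Pinehurst 0.3236, Oakdale 0.2559.
The surplus seats go to Rivermont, Claybrook.
Oakdale receives 3.

3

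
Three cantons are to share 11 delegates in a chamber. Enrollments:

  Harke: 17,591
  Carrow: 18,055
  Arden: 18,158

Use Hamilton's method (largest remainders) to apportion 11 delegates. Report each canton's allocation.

Harke 3, Carrow 4, Arden 4

The standard divisor is 53804/11 ≈ 4891.273.
Standard quotas: Harke 3.5964, Carrow 3.6913, Arden 3.7123.
Lower quotas: Harke 3, Carrow 3, Arden 3 (sum 9, leaving 2 seats).
Remainders in descending order: Arden 0.7123, Carrow 0.6913, Harke 0.5964.
Largest remainders: Arden, Carrow receive the extra seats.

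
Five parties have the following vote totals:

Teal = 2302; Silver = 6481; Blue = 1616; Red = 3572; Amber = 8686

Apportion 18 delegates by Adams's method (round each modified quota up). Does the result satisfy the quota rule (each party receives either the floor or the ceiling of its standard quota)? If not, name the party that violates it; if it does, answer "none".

none

Standard quotas: Teal 1.829, Silver 5.149, Blue 1.284, Red 2.838, Amber 6.901.
Adams allocation: Teal 2, Silver 5, Blue 2, Red 3, Amber 6.
Every allocation lies between the lower and upper quota.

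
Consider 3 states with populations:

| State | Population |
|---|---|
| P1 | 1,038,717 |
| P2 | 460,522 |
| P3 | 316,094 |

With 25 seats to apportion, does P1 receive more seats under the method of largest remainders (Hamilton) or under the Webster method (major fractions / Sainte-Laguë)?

Hamilton: P1 14, P2 6, P3 5.
Webster: P1 15, P2 6, P3 4.
P1 gets 14 under Hamilton and 15 under Webster.

Webster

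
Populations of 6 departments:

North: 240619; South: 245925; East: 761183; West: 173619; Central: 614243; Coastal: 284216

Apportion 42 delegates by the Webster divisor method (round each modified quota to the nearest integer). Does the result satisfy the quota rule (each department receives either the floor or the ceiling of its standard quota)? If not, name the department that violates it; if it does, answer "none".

none

Standard quotas: North 4.356, South 4.452, East 13.781, West 3.143, Central 11.121, Coastal 5.146.
Webster allocation: North 4, South 5, East 14, West 3, Central 11, Coastal 5.
Every allocation lies between the lower and upper quota.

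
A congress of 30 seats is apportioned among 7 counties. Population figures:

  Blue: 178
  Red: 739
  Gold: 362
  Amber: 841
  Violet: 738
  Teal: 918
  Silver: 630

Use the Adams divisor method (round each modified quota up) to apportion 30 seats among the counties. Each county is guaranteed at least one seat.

Blue 2; Red 5; Gold 3; Amber 5; Violet 5; Teal 6; Silver 4

Standard divisor 4406/30 ≈ 146.867; standard quotas: Blue 1.212, Red 5.032, Gold 2.465, Amber 5.726, Violet 5.025, Teal 6.251, Silver 4.290.
Rounding up gives 2, 6, 3, 6, 6, 7, 5 = 35 seats, so the divisor must be adjusted.
With modified divisor 170: modified quotas Blue 1.047, Red 4.347, Gold 2.129, Amber 4.947, Violet 4.341, Teal 5.400, Silver 3.706.
Rounding up: Blue 2, Red 5, Gold 3, Amber 5, Violet 5, Teal 6, Silver 4 (total 30).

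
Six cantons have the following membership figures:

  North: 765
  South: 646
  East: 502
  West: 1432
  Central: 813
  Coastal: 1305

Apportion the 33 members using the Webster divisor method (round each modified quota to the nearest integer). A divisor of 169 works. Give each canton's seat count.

North 5; South 4; East 3; West 8; Central 5; Coastal 8

With modified divisor 169: modified quotas North 4.527, South 3.822, East 2.970, West 8.473, Central 4.811, Coastal 7.722.
Rounding to the nearest integer: North 5, South 4, East 3, West 8, Central 5, Coastal 8 (total 33).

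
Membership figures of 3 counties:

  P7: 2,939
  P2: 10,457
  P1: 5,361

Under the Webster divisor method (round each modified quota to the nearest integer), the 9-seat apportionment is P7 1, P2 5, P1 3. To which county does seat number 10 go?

P7

Priority for the next seat is population ÷ (current seats + 0.5).
Priorities: P7 1959.333, P2 1901.273, P1 1531.714.
Highest priority: P7.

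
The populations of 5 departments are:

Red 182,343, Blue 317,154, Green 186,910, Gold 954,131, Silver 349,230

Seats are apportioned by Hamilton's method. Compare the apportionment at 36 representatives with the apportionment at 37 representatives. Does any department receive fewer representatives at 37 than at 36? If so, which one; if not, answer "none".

At 36 seats: Red 3, Blue 6, Green 4, Gold 17, Silver 6.
At 37 seats: Red 3, Blue 6, Green 3, Gold 18, Silver 7.
Green drops from 4 to 3.

Green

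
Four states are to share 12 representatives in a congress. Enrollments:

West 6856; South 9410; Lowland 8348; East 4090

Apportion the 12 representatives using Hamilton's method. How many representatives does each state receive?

The standard divisor is 28704/12 = 2392.
Standard quotas: West 2.8662, South 3.9339, Lowland 3.4900, East 1.7099.
Lower quotas: West 2, South 3, Lowland 3, East 1 (sum 9, leaving 3 seats).
Remainders in descending order: South 0.9339, West 0.8662, East 0.7099, Lowland 0.4900.
Largest remainders: South, West, East receive the extra seats.

West: 3, South: 4, Lowland: 3, East: 2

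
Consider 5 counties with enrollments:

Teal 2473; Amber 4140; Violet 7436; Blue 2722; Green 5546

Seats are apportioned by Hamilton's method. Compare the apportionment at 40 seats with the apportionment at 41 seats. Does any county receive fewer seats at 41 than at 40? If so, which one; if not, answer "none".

Teal

At 40 seats: Teal 5, Amber 7, Violet 13, Blue 5, Green 10.
At 41 seats: Teal 4, Amber 8, Violet 14, Blue 5, Green 10.
Teal drops from 5 to 4.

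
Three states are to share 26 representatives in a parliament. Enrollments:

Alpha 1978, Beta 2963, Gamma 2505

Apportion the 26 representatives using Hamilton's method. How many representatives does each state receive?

Standard divisor: 7446 ÷ 26 ≈ 286.385.
Standard quotas: Alpha 6.907, Beta 10.346, Gamma 8.747.
Lower quotas: Alpha 6, Beta 10, Gamma 8 (sum 24, leaving 2 seats).
Remainders in descending order: Alpha 0.907, Gamma 0.747, Beta 0.346.
Largest remainders: Alpha, Gamma receive the extra seats.

Alpha 7; Beta 10; Gamma 9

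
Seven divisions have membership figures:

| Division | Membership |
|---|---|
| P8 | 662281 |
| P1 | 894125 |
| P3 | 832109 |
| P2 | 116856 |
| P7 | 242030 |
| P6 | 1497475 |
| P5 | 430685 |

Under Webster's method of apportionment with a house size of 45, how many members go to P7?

Standard divisor 4675561/45 ≈ 103901.356; standard quotas: P8 6.374, P1 8.606, P3 8.009, P2 1.125, P7 2.329, P6 14.412, P5 4.145.
Rounding to the nearest integer gives 6, 9, 8, 1, 2, 14, 4 = 44 seats, so the divisor must be adjusted.
With modified divisor 102600: modified quotas P8 6.455, P1 8.715, P3 8.110, P2 1.139, P7 2.359, P6 14.595, P5 4.198.
Rounding to the nearest integer: P8 6, P1 9, P3 8, P2 1, P7 2, P6 15, P5 4 (total 45).
P7 receives 2.

2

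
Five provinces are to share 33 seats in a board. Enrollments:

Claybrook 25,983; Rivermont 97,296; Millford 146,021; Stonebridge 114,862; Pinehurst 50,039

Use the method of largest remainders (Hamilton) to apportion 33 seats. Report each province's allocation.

Claybrook: 2; Rivermont: 7; Millford: 11; Stonebridge: 9; Pinehurst: 4

Standard divisor: 434201 ÷ 33 ≈ 13157.606.
Standard quotas: Claybrook 1.9748, Rivermont 7.3947, Millford 11.0978, Stonebridge 8.7297, Pinehurst 3.8030.
Lower quotas: Claybrook 1, Rivermont 7, Millford 11, Stonebridge 8, Pinehurst 3 (sum 30, leaving 3 seats).
Remainders in descending order: Claybrook 0.9748, Pinehurst 0.8030, Stonebridge 0.7297, Rivermont 0.3947, Millford 0.0978.
The surplus seats go to Claybrook, Pinehurst, Stonebridge.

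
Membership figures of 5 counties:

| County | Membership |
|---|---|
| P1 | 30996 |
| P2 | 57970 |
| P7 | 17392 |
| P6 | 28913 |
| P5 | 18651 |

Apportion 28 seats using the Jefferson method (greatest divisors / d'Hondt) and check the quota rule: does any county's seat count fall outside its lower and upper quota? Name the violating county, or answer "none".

Standard quotas: P1 5.638, P2 10.545, P7 3.164, P6 5.260, P5 3.393.
Jefferson allocation: P1 6, P2 11, P7 3, P6 5, P5 3.
Every allocation lies between the lower and upper quota.

none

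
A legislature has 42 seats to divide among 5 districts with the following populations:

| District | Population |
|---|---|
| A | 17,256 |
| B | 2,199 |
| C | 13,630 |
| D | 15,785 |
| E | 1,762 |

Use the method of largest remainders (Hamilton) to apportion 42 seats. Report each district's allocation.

A=14, B=2, C=11, D=13, E=2

Standard divisor: 50632 ÷ 42 ≈ 1205.524.
Standard quotas: A 14.3141, B 1.8241, C 11.3063, D 13.0939, E 1.4616.
Lower quotas: A 14, B 1, C 11, D 13, E 1 (sum 40, leaving 2 seats).
Remainders in descending order: B 0.8241, E 0.4616, A 0.3141, C 0.3063, D 0.0939.
Largest remainders: B, E receive the extra seats.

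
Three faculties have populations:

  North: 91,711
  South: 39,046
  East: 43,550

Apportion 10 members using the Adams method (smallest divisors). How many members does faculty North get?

5

Standard divisor 174307/10 ≈ 17430.7; standard quotas: North 5.261, South 2.240, East 2.498.
Rounding up gives 6, 3, 3 = 12 seats, so the divisor must be adjusted.
With modified divisor 20600: modified quotas North 4.452, South 1.895, East 2.114.
Rounding up: North 5, South 2, East 3 (total 10).
North receives 5.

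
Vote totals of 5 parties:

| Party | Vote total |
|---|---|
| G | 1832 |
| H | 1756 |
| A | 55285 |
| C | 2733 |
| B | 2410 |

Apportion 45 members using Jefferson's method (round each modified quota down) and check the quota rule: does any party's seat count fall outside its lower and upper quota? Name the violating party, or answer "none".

A

Standard quotas: G 1.288, H 1.234, A 38.863, C 1.921, B 1.694.
Jefferson allocation: G 1, H 1, A 40, C 2, B 1.
A has quota 38.863 (lower 38, upper 39) but receives 40 — outside the quota interval.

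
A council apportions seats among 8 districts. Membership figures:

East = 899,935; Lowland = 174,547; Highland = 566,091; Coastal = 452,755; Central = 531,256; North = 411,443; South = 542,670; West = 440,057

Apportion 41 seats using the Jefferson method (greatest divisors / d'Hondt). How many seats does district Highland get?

6

Standard divisor 4018754/41 ≈ 98018.39; standard quotas: East 9.181, Lowland 1.781, Highland 5.775, Coastal 4.619, Central 5.420, North 4.198, South 5.536, West 4.490.
Rounding down gives 9, 1, 5, 4, 5, 4, 5, 4 = 37 seats, so the divisor must be adjusted.
With modified divisor 89300: modified quotas East 10.078, Lowland 1.955, Highland 6.339, Coastal 5.070, Central 5.949, North 4.607, South 6.077, West 4.928.
Rounding down: East 10, Lowland 1, Highland 6, Coastal 5, Central 5, North 4, South 6, West 4 (total 41).
Highland receives 6.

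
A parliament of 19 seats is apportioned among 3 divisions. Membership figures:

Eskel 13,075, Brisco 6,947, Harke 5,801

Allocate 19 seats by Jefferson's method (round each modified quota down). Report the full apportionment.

Standard divisor 25823/19 ≈ 1359.105; standard quotas: Eskel 9.620, Brisco 5.111, Harke 4.268.
Rounding down gives 9, 5, 4 = 18 seats, so the divisor must be adjusted.
With modified divisor 1200: modified quotas Eskel 10.896, Brisco 5.789, Harke 4.834.
Rounding down: Eskel 10, Brisco 5, Harke 4 (total 19).

Eskel: 10, Brisco: 5, Harke: 4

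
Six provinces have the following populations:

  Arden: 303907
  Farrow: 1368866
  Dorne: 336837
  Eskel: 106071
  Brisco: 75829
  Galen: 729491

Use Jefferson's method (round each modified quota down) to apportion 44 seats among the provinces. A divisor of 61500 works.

With modified divisor 61500: modified quotas Arden 4.942, Farrow 22.258, Dorne 5.477, Eskel 1.725, Brisco 1.233, Galen 11.862.
Rounding down: Arden 4, Farrow 22, Dorne 5, Eskel 1, Brisco 1, Galen 11 (total 44).

Arden: 4; Farrow: 22; Dorne: 5; Eskel: 1; Brisco: 1; Galen: 11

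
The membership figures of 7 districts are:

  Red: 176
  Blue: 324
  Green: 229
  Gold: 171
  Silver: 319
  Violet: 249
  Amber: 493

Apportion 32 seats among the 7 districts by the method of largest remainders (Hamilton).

Total 1961; standard divisor 1961/32 ≈ 61.281.
Standard quotas: Red 2.872, Blue 5.287, Green 3.737, Gold 2.790, Silver 5.206, Violet 4.063, Amber 8.045.
Lower quotas: Red 2, Blue 5, Green 3, Gold 2, Silver 5, Violet 4, Amber 8 (sum 29, leaving 3 seats).
Remainders in descending order: Red 0.872, Gold 0.790, Green 0.737, Blue 0.287, Silver 0.206, Violet 0.063, Amber 0.045.
Largest remainders: Red, Gold, Green receive the extra seats.

Red: 3, Blue: 5, Green: 4, Gold: 3, Silver: 5, Violet: 4, Amber: 8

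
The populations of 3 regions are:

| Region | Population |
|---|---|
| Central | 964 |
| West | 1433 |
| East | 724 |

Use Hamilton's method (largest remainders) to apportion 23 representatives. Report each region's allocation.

The standard divisor is 3121/23 ≈ 135.696.
Standard quotas: Central 7.104, West 10.560, East 5.335.
Lower quotas: Central 7, West 10, East 5 (sum 22, leaving 1 seat).
Remainders in descending order: West 0.560, East 0.335, Central 0.104.
The surplus seat goes to West.

Central 7, West 11, East 5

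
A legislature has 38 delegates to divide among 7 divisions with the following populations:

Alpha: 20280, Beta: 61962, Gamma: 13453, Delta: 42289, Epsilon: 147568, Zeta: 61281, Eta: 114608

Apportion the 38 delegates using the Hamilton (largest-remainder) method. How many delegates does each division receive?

Standard divisor: 461441 ÷ 38 ≈ 12143.184.
Standard quotas: Alpha 1.6701, Beta 5.1026, Gamma 1.1079, Delta 3.4825, Epsilon 12.1523, Zeta 5.0465, Eta 9.4381.
Lower quotas: Alpha 1, Beta 5, Gamma 1, Delta 3, Epsilon 12, Zeta 5, Eta 9 (sum 36, leaving 2 seats).
Remainders in descending order: Alpha 0.6701, Delta 0.4825, Eta 0.4381, Epsilon 0.1523, Gamma 0.1079, Beta 0.1026, Zeta 0.0465.
Largest remainders: Alpha, Delta receive the extra seats.

Alpha: 2, Beta: 5, Gamma: 1, Delta: 4, Epsilon: 12, Zeta: 5, Eta: 9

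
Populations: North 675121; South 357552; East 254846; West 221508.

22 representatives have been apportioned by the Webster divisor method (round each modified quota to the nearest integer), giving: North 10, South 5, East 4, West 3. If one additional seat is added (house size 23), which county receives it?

South

Priority for the next seat is population ÷ (current seats + 0.5).
Priorities: North 64297.238, South 65009.455, East 56632.444, West 63288.000.
Highest priority: South.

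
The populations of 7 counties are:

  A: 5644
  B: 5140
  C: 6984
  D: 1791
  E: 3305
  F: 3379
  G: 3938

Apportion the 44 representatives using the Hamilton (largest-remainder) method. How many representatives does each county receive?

Total 30181; standard divisor 30181/44 ≈ 685.932.
Standard quotas: A 8.2282, B 7.4935, C 10.1818, D 2.6110, E 4.8183, F 4.9261, G 5.7411.
Lower quotas: A 8, B 7, C 10, D 2, E 4, F 4, G 5 (sum 40, leaving 4 seats).
Remainders in descending order: F 0.9261, E 0.8183, G 0.7411, D 0.6110, B 0.4935, A 0.2282, C 0.1818.
Largest remainders: F, E, G, D receive the extra seats.

A 8, B 7, C 10, D 3, E 5, F 5, G 6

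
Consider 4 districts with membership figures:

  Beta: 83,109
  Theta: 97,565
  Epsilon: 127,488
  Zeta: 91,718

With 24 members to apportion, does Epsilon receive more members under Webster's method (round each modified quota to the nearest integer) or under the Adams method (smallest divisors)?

Webster

Webster: Beta 5, Theta 6, Epsilon 8, Zeta 5.
Adams: Beta 5, Theta 6, Epsilon 7, Zeta 6.
Epsilon gets 8 under Webster and 7 under Adams.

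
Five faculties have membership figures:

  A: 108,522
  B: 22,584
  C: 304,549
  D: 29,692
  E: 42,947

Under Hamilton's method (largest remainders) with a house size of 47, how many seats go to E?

4

Standard divisor: 508294 ÷ 47 ≈ 10814.766.
Standard quotas: A 10.0346, B 2.0883, C 28.1605, D 2.7455, E 3.9711.
Lower quotas: A 10, B 2, C 28, D 2, E 3 (sum 45, leaving 2 seats).
Remainders in descending order: E 0.9711, D 0.7455, C 0.1605, B 0.0883, A 0.0346.
The surplus seats go to E, D.
E receives 4.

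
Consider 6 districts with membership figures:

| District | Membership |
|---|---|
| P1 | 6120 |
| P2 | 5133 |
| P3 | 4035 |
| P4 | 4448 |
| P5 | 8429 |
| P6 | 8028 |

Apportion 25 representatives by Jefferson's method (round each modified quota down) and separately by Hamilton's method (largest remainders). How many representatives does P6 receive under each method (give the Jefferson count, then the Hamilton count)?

6 and 5

Jefferson: P1 4, P2 3, P3 3, P4 3, P5 6, P6 6.
Hamilton: P1 4, P2 4, P3 3, P4 3, P5 6, P6 5.
P6 gets 6 under Jefferson and 5 under Hamilton.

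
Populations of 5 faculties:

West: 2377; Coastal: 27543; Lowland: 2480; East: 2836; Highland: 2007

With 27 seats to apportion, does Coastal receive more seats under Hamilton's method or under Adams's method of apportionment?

Hamilton: West 2, Coastal 20, Lowland 2, East 2, Highland 1.
Adams: West 2, Coastal 19, Lowland 2, East 2, Highland 2.
Coastal gets 20 under Hamilton and 19 under Adams.

Hamilton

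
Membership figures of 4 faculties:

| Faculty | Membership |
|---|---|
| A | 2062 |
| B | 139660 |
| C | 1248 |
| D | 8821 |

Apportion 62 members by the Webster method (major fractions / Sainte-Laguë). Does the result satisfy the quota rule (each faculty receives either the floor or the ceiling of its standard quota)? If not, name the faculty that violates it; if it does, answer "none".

Standard quotas: A 0.842, B 57.045, C 0.510, D 3.603.
Webster allocation: A 1, B 56, C 1, D 4.
B has quota 57.045 (lower 57, upper 58) but receives 56 — outside the quota interval.

B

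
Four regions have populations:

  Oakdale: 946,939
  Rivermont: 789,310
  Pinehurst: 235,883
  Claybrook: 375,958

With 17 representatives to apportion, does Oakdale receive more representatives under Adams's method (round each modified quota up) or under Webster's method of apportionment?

Webster

Adams: Oakdale 6, Rivermont 6, Pinehurst 2, Claybrook 3.
Webster: Oakdale 7, Rivermont 5, Pinehurst 2, Claybrook 3.
Oakdale gets 6 under Adams and 7 under Webster.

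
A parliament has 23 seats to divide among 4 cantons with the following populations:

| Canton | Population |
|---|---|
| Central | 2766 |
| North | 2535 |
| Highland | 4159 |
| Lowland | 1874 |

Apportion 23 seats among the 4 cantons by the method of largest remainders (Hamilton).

Central 6, North 5, Highland 8, Lowland 4

Total 11334; standard divisor 11334/23 ≈ 492.783.
Standard quotas: Central 5.613, North 5.144, Highland 8.440, Lowland 3.803.
Lower quotas: Central 5, North 5, Highland 8, Lowland 3 (sum 21, leaving 2 seats).
Remainders in descending order: Lowland 0.803, Central 0.613, Highland 0.440, North 0.144.
Largest remainders: Lowland, Central receive the extra seats.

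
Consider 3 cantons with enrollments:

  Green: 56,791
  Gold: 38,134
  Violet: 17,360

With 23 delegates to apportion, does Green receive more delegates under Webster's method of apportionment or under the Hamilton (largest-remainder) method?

Webster: Green 11, Gold 8, Violet 4.
Hamilton: Green 12, Gold 8, Violet 3.
Green gets 11 under Webster and 12 under Hamilton.

Hamilton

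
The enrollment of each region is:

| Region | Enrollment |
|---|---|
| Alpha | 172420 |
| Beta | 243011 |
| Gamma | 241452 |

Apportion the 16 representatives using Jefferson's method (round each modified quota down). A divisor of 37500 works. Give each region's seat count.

With modified divisor 37500: modified quotas Alpha 4.598, Beta 6.480, Gamma 6.439.
Rounding down: Alpha 4, Beta 6, Gamma 6 (total 16).

Alpha 4, Beta 6, Gamma 6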